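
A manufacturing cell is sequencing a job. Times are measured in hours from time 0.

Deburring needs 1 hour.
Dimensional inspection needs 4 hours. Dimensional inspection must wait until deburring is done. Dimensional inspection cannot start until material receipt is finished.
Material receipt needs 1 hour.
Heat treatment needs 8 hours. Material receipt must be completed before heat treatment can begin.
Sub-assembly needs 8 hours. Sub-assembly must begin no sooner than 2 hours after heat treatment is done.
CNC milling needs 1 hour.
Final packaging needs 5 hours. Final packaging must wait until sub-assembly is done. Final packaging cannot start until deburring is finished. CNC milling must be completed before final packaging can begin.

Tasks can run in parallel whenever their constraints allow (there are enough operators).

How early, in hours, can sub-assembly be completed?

19

Material receipt has no prerequisites, so it starts at hour 0 and finishes at hour 1.
Heat treatment waits on material receipt (finishes hour 1), so it starts at hour 1 and finishes at 1 + 8 = hour 9.
Sub-assembly cannot begin until heat treatment (finishes hour 9, plus 2-hour gap → hour 11). It runs from hour 11 to 11 + 8 = hour 19.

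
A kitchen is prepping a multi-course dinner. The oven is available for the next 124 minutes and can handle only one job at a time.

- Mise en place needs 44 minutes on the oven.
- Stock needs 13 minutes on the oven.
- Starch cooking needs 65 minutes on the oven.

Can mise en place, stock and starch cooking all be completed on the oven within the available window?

Running back to back, the jobs need 44 + 13 + 65 = 122 minutes on the oven.
Since 122 ≤ 124, they fit within the window.

Yes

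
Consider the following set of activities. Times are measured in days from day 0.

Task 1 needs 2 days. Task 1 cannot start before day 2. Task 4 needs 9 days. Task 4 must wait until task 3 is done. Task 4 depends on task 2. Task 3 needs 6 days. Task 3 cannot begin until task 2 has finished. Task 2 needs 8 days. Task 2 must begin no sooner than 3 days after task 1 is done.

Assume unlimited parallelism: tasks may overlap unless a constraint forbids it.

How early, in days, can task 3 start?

15

After its own release at day 2, task 1 can start at day 2 and finishes at day 4.
Task 2 waits on task 1 (finishes day 4, plus 3-day gap → day 7), so it starts at day 7 and finishes at 7 + 8 = day 15.
Task 3 waits on task 2 (finishes day 15), so the earliest it can start is day 15.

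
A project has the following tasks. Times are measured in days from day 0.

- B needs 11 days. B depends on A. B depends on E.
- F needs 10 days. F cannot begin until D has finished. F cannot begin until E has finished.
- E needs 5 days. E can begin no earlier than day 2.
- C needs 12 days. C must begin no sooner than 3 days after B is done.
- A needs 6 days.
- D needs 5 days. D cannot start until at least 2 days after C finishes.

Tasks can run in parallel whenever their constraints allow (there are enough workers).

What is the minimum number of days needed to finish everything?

E waits on its own release at day 2, so it starts at day 2 and finishes at 2 + 5 = day 7.
A can start immediately at day 0; it finishes at day 6.
B needs all of A (finishes day 6); E (finishes day 7). That puts its earliest start at day 7; it finishes at 7 + 11 = day 18.
C cannot begin until B (finishes day 18, plus 3-day gap → day 21). It runs from day 21 to 21 + 12 = day 33.
D cannot begin until C (finishes day 33, plus 2-day gap → day 35). It runs from day 35 to 35 + 5 = day 40.
F needs all of D (finishes day 40); E (finishes day 7). That puts its earliest start at day 40; it finishes at 40 + 10 = day 50.
All tasks are finished once the last one completes. Finish times: A at 6, B at 18, C at 33, D at 40, E at 7, F at 50. The latest is day 50.

50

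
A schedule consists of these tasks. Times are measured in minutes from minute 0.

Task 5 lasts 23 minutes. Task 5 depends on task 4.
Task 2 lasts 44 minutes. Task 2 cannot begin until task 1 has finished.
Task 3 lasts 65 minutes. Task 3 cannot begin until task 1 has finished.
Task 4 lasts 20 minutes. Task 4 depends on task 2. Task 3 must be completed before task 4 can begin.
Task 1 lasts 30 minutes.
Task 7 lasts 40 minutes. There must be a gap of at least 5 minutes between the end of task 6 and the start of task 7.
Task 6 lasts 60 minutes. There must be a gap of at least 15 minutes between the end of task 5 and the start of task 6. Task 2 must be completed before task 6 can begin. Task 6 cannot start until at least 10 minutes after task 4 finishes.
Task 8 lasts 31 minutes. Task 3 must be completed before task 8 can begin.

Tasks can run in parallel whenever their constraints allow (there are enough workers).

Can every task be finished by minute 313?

Task 1 has no prerequisites, so it starts at minute 0 and finishes at minute 30.
Task 3 waits on task 1 (finishes minute 30), so it starts at minute 30 and finishes at 30 + 65 = minute 95.
After task 3 (finishes minute 95), task 8 can start at minute 95 and finishes at minute 126.
Task 2 waits on task 1 (finishes minute 30), so it starts at minute 30 and finishes at 30 + 44 = minute 74.
Task 4 cannot start until task 2 (finishes minute 74); task 3 (finishes minute 95). The controlling bound is minute 95, so task 4 finishes at 95 + 20 = minute 115.
Task 5 cannot begin until task 4 (finishes minute 115). It runs from minute 115 to 115 + 23 = minute 138.
Task 6 needs all of task 5 (finishes minute 138, plus 15-minute gap → minute 153); task 2 (finishes minute 74); task 4 (finishes minute 115, plus 10-minute gap → minute 125). That puts its earliest start at minute 153; it finishes at 153 + 60 = minute 213.
Task 7 cannot begin until task 6 (finishes minute 213, plus 5-minute gap → minute 218). It runs from minute 218 to 218 + 40 = minute 258.
Every task is finished by minute 258, which is no later than the deadline of 313, so the schedule is feasible.

Yes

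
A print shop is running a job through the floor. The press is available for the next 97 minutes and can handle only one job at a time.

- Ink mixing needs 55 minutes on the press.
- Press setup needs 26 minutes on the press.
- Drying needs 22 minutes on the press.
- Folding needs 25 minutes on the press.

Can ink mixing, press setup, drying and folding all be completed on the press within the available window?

Running back to back, the jobs need 55 + 26 + 22 + 25 = 128 minutes on the press.
Since 128 > 97, they cannot all fit.

No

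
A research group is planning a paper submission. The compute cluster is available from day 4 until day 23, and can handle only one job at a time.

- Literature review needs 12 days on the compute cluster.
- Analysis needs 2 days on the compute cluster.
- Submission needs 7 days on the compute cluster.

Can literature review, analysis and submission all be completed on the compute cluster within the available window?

The compute cluster window is 23 − 4 = 19 days.
Running back to back, the jobs need 12 + 2 + 7 = 21 days on the compute cluster.
Since 21 > 19, they cannot all fit.

No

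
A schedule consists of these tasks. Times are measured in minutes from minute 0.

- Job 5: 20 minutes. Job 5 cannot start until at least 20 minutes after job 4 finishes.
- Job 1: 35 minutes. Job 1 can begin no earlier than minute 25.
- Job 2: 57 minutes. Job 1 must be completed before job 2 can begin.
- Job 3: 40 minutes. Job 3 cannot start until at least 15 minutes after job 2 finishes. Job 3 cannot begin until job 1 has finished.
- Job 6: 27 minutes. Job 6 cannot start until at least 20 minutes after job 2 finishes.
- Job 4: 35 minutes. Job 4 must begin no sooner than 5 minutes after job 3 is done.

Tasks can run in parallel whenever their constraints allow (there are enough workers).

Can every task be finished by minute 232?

No

Job 1 cannot begin until its own release at minute 25. It runs from minute 25 to 25 + 35 = minute 60.
Job 2 cannot begin until job 1 (finishes minute 60). It runs from minute 60 to 60 + 57 = minute 117.
Job 6 cannot begin until job 2 (finishes minute 117, plus 20-minute gap → minute 137). It runs from minute 137 to 137 + 27 = minute 164.
Job 3 has to wait for job 2 (finishes minute 117, plus 15-minute gap → minute 132); job 1 (finishes minute 60). The latest of these is minute 132, so job 3 runs minute 132 to 132 + 40 = minute 172.
After job 3 (finishes minute 172, plus 5-minute gap → minute 177), job 4 can start at minute 177 and finishes at minute 212.
Job 5 waits on job 4 (finishes minute 212, plus 20-minute gap → minute 232), so it starts at minute 232 and finishes at 232 + 20 = minute 252.
The earliest everything can be done is minute 252, which is after the deadline of 232, so it is not possible.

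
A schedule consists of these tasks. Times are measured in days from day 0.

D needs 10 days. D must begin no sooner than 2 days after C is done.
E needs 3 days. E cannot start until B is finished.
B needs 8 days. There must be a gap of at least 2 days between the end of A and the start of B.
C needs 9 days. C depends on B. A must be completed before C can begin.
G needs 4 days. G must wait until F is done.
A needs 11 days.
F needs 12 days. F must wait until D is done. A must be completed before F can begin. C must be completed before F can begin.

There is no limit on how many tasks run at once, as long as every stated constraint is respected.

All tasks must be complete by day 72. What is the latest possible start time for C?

35

Nothing follows G; the deadline of day 72 is its only limit. It must start by 72 − 4 = day 68.
F must finish before G (must start by day 68). With a 12-day duration, F must start by 68 − 12 = day 56.
D must finish before F (must start by day 56). With a 10-day duration, D must start by 56 − 10 = day 46.
For C: D (must start by day 46, minus 2-day gap → day 44); F (must start by day 56). The most restrictive is day 44; with a 9-day duration, C must start by day 35.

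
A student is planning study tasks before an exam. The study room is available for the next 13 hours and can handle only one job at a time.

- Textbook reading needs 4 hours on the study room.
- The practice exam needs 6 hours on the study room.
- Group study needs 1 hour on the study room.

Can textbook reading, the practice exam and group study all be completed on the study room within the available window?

Yes

Running back to back, the jobs need 4 + 6 + 1 = 11 hours on the study room.
Since 11 ≤ 13, they fit within the window.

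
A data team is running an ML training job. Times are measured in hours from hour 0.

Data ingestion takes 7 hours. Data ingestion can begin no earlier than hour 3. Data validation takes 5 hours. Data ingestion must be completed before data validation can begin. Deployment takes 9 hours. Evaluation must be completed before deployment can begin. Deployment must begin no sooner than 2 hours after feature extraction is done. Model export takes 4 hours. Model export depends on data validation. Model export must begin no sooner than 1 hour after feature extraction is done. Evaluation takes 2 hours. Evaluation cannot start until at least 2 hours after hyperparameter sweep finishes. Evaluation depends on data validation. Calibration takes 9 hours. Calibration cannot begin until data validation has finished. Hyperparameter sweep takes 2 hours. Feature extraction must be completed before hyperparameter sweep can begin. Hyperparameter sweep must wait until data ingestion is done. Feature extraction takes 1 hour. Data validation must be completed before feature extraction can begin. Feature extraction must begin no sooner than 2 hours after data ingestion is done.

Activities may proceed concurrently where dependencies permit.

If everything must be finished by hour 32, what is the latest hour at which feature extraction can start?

To finish by hour 32, deployment (duration 9) must start no later than hour 23.
Evaluation must finish before deployment (must start by hour 23). With a 2-hour duration, evaluation must start by 23 − 2 = hour 21.
Since evaluation (must start by hour 21, minus 2-hour gap → hour 19) depends on it, hyperparameter sweep must finish by hour 19. Backing off its 2-hour duration gives a latest start of hour 17.
Model export has no dependents, so it just needs to finish by hour 32. Starting by 32 − 4 = hour 28 achieves that.
Feature extraction must finish in time for hyperparameter sweep (must start by hour 17); model export (must start by hour 28, minus 1-hour gap → hour 27); deployment (must start by hour 23, minus 2-hour gap → hour 21). The tightest is hour 17, so feature extraction must start by 17 − 1 = hour 16.

16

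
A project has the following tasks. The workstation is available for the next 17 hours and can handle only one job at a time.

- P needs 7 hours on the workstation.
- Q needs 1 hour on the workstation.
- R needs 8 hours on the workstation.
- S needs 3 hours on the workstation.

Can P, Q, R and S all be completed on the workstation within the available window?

No

Running back to back, the jobs need 7 + 1 + 8 + 3 = 19 hours on the workstation.
Since 19 > 17, they cannot all fit.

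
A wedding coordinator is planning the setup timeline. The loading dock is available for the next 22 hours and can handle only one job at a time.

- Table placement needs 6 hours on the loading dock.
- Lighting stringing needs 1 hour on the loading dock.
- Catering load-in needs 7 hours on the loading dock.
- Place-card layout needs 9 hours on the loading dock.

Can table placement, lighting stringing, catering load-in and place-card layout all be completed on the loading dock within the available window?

Running back to back, the jobs need 6 + 1 + 7 + 9 = 23 hours on the loading dock.
Since 23 > 22, they cannot all fit.

No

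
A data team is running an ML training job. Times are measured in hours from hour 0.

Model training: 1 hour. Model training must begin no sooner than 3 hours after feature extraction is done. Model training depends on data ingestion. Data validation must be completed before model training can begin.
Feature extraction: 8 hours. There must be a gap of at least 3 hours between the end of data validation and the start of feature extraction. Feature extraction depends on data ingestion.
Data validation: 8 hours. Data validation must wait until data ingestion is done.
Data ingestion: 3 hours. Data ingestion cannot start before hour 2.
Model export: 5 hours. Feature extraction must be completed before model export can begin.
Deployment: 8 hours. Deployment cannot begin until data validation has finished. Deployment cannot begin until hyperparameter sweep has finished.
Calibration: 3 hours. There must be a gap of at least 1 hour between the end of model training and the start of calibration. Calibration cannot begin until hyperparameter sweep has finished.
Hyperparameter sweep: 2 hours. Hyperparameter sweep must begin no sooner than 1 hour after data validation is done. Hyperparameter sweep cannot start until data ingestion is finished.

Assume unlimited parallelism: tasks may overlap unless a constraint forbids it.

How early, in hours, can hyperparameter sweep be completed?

After its own release at hour 2, data ingestion can start at hour 2 and finishes at hour 5.
After data ingestion (finishes hour 5), data validation can start at hour 5 and finishes at hour 13.
Hyperparameter sweep has to wait for data validation (finishes hour 13, plus 1-hour gap → hour 14); data ingestion (finishes hour 5). The latest of these is hour 14, so hyperparameter sweep runs hour 14 to 14 + 2 = hour 16.

16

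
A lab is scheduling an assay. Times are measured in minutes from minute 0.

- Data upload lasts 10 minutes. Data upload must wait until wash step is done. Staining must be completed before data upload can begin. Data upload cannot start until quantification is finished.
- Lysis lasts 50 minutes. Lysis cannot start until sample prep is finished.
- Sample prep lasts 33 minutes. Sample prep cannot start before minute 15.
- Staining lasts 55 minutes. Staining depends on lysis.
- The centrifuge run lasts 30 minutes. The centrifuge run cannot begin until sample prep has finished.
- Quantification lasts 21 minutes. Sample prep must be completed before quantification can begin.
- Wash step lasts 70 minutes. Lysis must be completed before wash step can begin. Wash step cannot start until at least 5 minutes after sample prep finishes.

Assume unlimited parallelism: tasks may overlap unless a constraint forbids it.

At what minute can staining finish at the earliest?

After its own release at minute 15, sample prep can start at minute 15 and finishes at minute 48.
Lysis waits on sample prep (finishes minute 48), so it starts at minute 48 and finishes at 48 + 50 = minute 98.
After lysis (finishes minute 98), staining can start at minute 98 and finishes at minute 153.

153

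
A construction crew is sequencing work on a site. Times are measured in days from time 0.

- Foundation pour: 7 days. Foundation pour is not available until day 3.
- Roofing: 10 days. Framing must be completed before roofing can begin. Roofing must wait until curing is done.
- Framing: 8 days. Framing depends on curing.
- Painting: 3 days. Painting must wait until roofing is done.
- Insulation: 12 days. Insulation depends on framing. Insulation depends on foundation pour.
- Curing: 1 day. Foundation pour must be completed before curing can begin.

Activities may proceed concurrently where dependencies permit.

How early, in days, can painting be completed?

32

Foundation pour cannot begin until its own release at day 3. It runs from day 3 to 3 + 7 = day 10.
Curing cannot begin until foundation pour (finishes day 10). It runs from day 10 to 10 + 1 = day 11.
After curing (finishes day 11), framing can start at day 11 and finishes at day 19.
Roofing needs all of framing (finishes day 19); curing (finishes day 11). That puts its earliest start at day 19; it finishes at 19 + 10 = day 29.
After roofing (finishes day 29), painting can start at day 29 and finishes at day 32.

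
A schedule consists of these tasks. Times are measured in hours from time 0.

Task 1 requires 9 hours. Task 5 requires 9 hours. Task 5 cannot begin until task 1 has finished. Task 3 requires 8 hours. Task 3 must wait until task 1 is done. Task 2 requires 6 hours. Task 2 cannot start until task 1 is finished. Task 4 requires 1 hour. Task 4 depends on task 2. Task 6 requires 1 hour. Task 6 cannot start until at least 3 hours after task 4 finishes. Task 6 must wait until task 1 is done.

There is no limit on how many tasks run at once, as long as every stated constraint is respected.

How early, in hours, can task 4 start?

15

Task 1 has no prerequisites, so it starts at hour 0 and finishes at hour 9.
After task 1 (finishes hour 9), task 2 can start at hour 9 and finishes at hour 15.
Task 4 waits on task 2 (finishes hour 15), so the earliest it can start is hour 15.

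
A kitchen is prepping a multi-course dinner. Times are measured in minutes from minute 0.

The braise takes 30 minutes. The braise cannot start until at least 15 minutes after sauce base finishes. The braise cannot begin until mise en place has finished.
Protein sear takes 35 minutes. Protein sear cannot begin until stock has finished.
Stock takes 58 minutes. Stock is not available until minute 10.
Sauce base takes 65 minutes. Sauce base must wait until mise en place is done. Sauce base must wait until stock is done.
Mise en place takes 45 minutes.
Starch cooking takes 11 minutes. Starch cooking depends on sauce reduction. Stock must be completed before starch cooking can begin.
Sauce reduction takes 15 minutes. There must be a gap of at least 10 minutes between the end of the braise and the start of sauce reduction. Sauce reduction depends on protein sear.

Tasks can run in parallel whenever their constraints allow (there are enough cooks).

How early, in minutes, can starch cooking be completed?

Stock waits on its own release at minute 10, so it starts at minute 10 and finishes at 10 + 58 = minute 68.
Protein sear waits on stock (finishes minute 68), so it starts at minute 68 and finishes at 68 + 35 = minute 103.
Mise en place has no prerequisites, so it starts at minute 0 and finishes at minute 45.
Sauce base needs all of mise en place (finishes minute 45); stock (finishes minute 68). That puts its earliest start at minute 68; it finishes at 68 + 65 = minute 133.
For the braise: sauce base (finishes minute 133, plus 15-minute gap → minute 148); mise en place (finishes minute 45). Taking the maximum gives a start of minute 148, and it finishes at 148 + 30 = minute 178.
For sauce reduction: the braise (finishes minute 178, plus 10-minute gap → minute 188); protein sear (finishes minute 103). Taking the maximum gives a start of minute 188, and it finishes at 188 + 15 = minute 203.
Starch cooking has to wait for sauce reduction (finishes minute 203); stock (finishes minute 68). The latest of these is minute 203, so starch cooking runs minute 203 to 203 + 11 = minute 214.

214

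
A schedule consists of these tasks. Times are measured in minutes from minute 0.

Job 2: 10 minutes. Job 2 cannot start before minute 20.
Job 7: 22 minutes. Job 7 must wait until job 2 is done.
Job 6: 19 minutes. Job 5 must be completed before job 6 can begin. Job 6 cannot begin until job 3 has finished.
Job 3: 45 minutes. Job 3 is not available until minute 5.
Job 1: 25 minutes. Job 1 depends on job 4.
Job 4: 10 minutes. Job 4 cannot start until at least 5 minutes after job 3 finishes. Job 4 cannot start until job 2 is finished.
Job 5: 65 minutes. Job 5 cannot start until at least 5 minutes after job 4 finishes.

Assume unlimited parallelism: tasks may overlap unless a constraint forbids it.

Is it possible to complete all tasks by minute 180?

Job 3 waits on its own release at minute 5, so it starts at minute 5 and finishes at 5 + 45 = minute 50.
Job 2 cannot begin until its own release at minute 20. It runs from minute 20 to 20 + 10 = minute 30.
Job 7 waits on job 2 (finishes minute 30), so it starts at minute 30 and finishes at 30 + 22 = minute 52.
Job 4 cannot start until job 3 (finishes minute 50, plus 5-minute gap → minute 55); job 2 (finishes minute 30). The controlling bound is minute 55, so job 4 finishes at 55 + 10 = minute 65.
Job 5 waits on job 4 (finishes minute 65, plus 5-minute gap → minute 70), so it starts at minute 70 and finishes at 70 + 65 = minute 135.
Job 6 has to wait for job 5 (finishes minute 135); job 3 (finishes minute 50). The latest of these is minute 135, so job 6 runs minute 135 to 135 + 19 = minute 154.
After job 4 (finishes minute 65), job 1 can start at minute 65 and finishes at minute 90.
Every task is finished by minute 154, which is no later than the deadline of 180, so the schedule is feasible.

Yes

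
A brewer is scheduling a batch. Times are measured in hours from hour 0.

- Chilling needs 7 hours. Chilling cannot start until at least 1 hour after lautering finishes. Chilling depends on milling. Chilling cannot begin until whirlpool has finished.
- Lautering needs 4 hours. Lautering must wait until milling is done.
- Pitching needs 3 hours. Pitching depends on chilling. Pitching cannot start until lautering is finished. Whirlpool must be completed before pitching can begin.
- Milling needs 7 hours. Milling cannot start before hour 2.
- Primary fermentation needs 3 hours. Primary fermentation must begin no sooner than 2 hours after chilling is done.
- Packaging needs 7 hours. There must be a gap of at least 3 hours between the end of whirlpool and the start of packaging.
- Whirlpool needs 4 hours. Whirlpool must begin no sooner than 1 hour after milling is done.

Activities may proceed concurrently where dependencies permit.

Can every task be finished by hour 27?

Yes

After its own release at hour 2, milling can start at hour 2 and finishes at hour 9.
After milling (finishes hour 9, plus 1-hour gap → hour 10), whirlpool can start at hour 10 and finishes at hour 14.
Packaging cannot begin until whirlpool (finishes hour 14, plus 3-hour gap → hour 17). It runs from hour 17 to 17 + 7 = hour 24.
Lautering waits on milling (finishes hour 9), so it starts at hour 9 and finishes at 9 + 4 = hour 13.
Chilling has to wait for lautering (finishes hour 13, plus 1-hour gap → hour 14); milling (finishes hour 9); whirlpool (finishes hour 14). The latest of these is hour 14, so chilling runs hour 14 to 14 + 7 = hour 21.
After chilling (finishes hour 21, plus 2-hour gap → hour 23), primary fermentation can start at hour 23 and finishes at hour 26.
Pitching cannot start until chilling (finishes hour 21); lautering (finishes hour 13); whirlpool (finishes hour 14). The controlling bound is hour 21, so pitching finishes at 21 + 3 = hour 24.
Every task is finished by hour 26, which is no later than the deadline of 27, so the schedule is feasible.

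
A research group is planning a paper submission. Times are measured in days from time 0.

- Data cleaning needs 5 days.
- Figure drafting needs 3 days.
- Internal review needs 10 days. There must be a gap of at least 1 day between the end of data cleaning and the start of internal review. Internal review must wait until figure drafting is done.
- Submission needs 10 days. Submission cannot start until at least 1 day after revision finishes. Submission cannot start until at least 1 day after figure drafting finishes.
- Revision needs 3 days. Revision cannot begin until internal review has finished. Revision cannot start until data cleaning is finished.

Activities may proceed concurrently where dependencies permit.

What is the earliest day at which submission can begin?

20

Nothing blocks figure drafting, so it runs from day 0 to day 3.
Nothing blocks data cleaning, so it runs from day 0 to day 5.
Internal review cannot start until data cleaning (finishes day 5, plus 1-day gap → day 6); figure drafting (finishes day 3). The controlling bound is day 6, so internal review finishes at 6 + 10 = day 16.
For revision: internal review (finishes day 16); data cleaning (finishes day 5). Taking the maximum gives a start of day 16, and it finishes at 16 + 3 = day 19.
Submission waits on revision (finishes day 19, plus 1-day gap → day 20); figure drafting (finishes day 3, plus 1-day gap → day 4). The latest of these is day 20, which is the earliest submission can start.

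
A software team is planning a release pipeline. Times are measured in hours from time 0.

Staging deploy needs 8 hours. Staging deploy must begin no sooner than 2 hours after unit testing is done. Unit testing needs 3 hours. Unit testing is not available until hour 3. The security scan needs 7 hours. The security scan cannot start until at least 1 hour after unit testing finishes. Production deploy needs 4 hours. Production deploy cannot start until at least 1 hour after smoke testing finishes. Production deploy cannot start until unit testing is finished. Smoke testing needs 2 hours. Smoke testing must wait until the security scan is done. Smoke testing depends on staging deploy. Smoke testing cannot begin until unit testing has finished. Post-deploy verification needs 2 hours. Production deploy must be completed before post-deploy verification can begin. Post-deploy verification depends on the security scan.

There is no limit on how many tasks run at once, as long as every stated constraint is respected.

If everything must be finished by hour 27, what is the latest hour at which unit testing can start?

5

Nothing follows post-deploy verification; the deadline of hour 27 is its only limit. It must start by 27 − 2 = hour 25.
Production deploy feeds into post-deploy verification (must start by hour 25); so production deploy must finish by hour 25 and therefore start by hour 21.
Since production deploy (must start by hour 21, minus 1-hour gap → hour 20) depends on it, smoke testing must finish by hour 20. Backing off its 2-hour duration gives a latest start of hour 18.
The security scan must finish in time for smoke testing (must start by hour 18); post-deploy verification (must start by hour 25). The tightest is hour 18, so the security scan must start by 18 − 7 = hour 11.
Since smoke testing (must start by hour 18) depends on it, staging deploy must finish by hour 18. Backing off its 8-hour duration gives a latest start of hour 10.
Unit testing must finish in time for the security scan (must start by hour 11, minus 1-hour gap → hour 10); staging deploy (must start by hour 10, minus 2-hour gap → hour 8); smoke testing (must start by hour 18); production deploy (must start by hour 21). The tightest is hour 8, so unit testing must start by 8 − 3 = hour 5.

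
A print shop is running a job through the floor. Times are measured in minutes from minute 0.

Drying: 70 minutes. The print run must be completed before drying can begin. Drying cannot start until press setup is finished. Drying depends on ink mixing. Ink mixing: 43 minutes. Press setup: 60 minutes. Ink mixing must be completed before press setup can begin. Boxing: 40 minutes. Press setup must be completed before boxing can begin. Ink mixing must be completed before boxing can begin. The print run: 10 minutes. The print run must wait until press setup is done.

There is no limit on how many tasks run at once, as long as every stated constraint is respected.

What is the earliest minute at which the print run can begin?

Ink mixing has no prerequisites, so it starts at minute 0 and finishes at minute 43.
Press setup cannot begin until ink mixing (finishes minute 43). It runs from minute 43 to 43 + 60 = minute 103.
The print run waits on press setup (finishes minute 103), so the earliest it can start is minute 103.

103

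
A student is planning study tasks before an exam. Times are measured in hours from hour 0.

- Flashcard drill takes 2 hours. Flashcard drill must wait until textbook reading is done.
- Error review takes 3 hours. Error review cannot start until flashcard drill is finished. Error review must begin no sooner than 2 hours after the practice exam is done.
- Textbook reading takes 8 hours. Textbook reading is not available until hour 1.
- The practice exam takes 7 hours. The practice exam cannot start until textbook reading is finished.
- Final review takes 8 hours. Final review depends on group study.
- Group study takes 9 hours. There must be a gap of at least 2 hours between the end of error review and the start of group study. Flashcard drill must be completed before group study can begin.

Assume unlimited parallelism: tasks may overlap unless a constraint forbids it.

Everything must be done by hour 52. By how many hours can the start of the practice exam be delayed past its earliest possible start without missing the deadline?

12

Textbook reading waits on its own release at hour 1, so it starts at hour 1 and finishes at 1 + 8 = hour 9.
After textbook reading (finishes hour 9), the practice exam can start at hour 9 and finishes at hour 16.

Working backward from the deadline:
To finish by hour 52, final review (duration 8) must start no later than hour 44.
Group study feeds into final review (must start by hour 44); so group study must finish by hour 44 and therefore start by hour 35.
Error review must finish before group study (must start by hour 35, minus 2-hour gap → hour 33). With a 3-hour duration, error review must start by 33 − 3 = hour 30.
The practice exam must finish before error review (must start by hour 30, minus 2-hour gap → hour 28). With a 7-hour duration, the practice exam must start by 28 − 7 = hour 21.
So the practice exam can start as early as hour 9 and as late as hour 21, giving 21 − 9 = 12 hours of slack.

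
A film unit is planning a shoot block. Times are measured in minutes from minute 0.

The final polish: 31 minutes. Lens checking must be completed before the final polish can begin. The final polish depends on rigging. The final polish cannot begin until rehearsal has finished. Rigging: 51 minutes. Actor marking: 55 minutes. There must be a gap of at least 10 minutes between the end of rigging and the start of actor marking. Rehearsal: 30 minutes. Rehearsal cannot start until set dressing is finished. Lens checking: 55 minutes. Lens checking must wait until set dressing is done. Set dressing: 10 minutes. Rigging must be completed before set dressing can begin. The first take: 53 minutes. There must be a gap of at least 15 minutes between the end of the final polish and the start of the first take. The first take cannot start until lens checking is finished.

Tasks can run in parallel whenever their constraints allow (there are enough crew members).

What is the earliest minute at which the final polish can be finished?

Rigging has no prerequisites, so it starts at minute 0 and finishes at minute 51.
Set dressing waits on rigging (finishes minute 51), so it starts at minute 51 and finishes at 51 + 10 = minute 61.
Rehearsal waits on set dressing (finishes minute 61), so it starts at minute 61 and finishes at 61 + 30 = minute 91.
Lens checking cannot begin until set dressing (finishes minute 61). It runs from minute 61 to 61 + 55 = minute 116.
For the final polish: lens checking (finishes minute 116); rigging (finishes minute 51); rehearsal (finishes minute 91). Taking the maximum gives a start of minute 116, and it finishes at 116 + 31 = minute 147.

147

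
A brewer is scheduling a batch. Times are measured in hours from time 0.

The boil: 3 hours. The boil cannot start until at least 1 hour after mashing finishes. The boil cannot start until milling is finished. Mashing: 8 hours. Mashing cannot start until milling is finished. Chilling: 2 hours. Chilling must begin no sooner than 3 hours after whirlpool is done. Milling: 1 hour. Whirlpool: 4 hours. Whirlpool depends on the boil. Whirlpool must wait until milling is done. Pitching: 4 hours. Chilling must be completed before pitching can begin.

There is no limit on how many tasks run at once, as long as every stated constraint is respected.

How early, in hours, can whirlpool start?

13

Milling has no prerequisites, so it starts at hour 0 and finishes at hour 1.
Mashing waits on milling (finishes hour 1), so it starts at hour 1 and finishes at 1 + 8 = hour 9.
The boil has to wait for mashing (finishes hour 9, plus 1-hour gap → hour 10); milling (finishes hour 1). The latest of these is hour 10, so the boil runs hour 10 to 10 + 3 = hour 13.
Whirlpool waits on the boil (finishes hour 13); milling (finishes hour 1). The latest of these is hour 13, which is the earliest whirlpool can start.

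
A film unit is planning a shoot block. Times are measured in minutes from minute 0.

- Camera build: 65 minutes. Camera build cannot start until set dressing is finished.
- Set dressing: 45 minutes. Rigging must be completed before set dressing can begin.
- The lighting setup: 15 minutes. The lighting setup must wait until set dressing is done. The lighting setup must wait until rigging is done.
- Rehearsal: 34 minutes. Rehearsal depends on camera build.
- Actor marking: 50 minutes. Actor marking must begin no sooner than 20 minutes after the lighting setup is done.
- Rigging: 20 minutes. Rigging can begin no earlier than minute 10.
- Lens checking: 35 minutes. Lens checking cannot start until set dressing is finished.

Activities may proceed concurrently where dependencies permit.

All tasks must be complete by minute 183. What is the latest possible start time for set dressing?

39

Actor marking has no dependents, so it just needs to finish by minute 183. Starting by 183 − 50 = minute 133 achieves that.
Since actor marking (must start by minute 133, minus 20-minute gap → minute 113) depends on it, the lighting setup must finish by minute 113. Backing off its 15-minute duration gives a latest start of minute 98.
Nothing follows rehearsal; the deadline of minute 183 is its only limit. It must start by 183 − 34 = minute 149.
Camera build feeds into rehearsal (must start by minute 149); so camera build must finish by minute 149 and therefore start by minute 84.
To finish by minute 183, lens checking (duration 35) must start no later than minute 148.
Set dressing has several dependents: the lighting setup (must start by minute 98); camera build (must start by minute 84); lens checking (must start by minute 148). The earliest of those limits is minute 84, so set dressing must start by 84 − 45 = minute 39.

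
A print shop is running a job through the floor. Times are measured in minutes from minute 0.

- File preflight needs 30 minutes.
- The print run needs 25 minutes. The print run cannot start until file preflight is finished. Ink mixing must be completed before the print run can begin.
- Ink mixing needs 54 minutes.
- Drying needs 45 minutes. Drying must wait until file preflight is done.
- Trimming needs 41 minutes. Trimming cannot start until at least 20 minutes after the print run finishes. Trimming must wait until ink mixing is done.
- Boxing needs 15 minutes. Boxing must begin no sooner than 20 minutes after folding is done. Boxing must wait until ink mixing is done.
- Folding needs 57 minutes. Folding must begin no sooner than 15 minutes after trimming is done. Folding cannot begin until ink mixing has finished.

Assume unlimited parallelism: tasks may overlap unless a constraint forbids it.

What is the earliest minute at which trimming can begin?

99

Ink mixing has no prerequisites, so it starts at minute 0 and finishes at minute 54.
File preflight can start immediately at minute 0; it finishes at minute 30.
For the print run: file preflight (finishes minute 30); ink mixing (finishes minute 54). Taking the maximum gives a start of minute 54, and it finishes at 54 + 25 = minute 79.
Trimming waits on the print run (finishes minute 79, plus 20-minute gap → minute 99); ink mixing (finishes minute 54). The latest of these is minute 99, which is the earliest trimming can start.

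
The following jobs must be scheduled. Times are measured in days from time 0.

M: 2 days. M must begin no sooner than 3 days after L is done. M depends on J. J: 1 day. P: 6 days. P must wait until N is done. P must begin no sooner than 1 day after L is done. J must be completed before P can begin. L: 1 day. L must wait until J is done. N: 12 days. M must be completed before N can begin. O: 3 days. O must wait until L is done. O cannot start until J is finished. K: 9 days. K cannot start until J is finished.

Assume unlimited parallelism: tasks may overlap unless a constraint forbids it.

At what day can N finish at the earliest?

19

J has no prerequisites, so it starts at day 0 and finishes at day 1.
L cannot begin until J (finishes day 1). It runs from day 1 to 1 + 1 = day 2.
M has to wait for L (finishes day 2, plus 3-day gap → day 5); J (finishes day 1). The latest of these is day 5, so M runs day 5 to 5 + 2 = day 7.
After M (finishes day 7), N can start at day 7 and finishes at day 19.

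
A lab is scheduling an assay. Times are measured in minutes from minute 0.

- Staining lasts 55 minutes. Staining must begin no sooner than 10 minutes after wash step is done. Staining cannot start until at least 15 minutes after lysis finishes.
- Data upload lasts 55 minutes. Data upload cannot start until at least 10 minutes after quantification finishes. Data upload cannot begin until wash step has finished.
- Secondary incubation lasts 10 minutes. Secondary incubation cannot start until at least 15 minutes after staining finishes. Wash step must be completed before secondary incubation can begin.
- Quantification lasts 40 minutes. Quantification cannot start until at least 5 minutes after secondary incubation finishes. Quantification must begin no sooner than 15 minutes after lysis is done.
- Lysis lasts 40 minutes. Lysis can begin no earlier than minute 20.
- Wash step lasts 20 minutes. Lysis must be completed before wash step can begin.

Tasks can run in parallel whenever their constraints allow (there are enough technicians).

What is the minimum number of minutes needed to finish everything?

Lysis waits on its own release at minute 20, so it starts at minute 20 and finishes at 20 + 40 = minute 60.
Wash step cannot begin until lysis (finishes minute 60). It runs from minute 60 to 60 + 20 = minute 80.
Staining has to wait for wash step (finishes minute 80, plus 10-minute gap → minute 90); lysis (finishes minute 60, plus 15-minute gap → minute 75). The latest of these is minute 90, so staining runs minute 90 to 90 + 55 = minute 145.
Secondary incubation needs all of staining (finishes minute 145, plus 15-minute gap → minute 160); wash step (finishes minute 80). That puts its earliest start at minute 160; it finishes at 160 + 10 = minute 170.
Quantification has to wait for secondary incubation (finishes minute 170, plus 5-minute gap → minute 175); lysis (finishes minute 60, plus 15-minute gap → minute 75). The latest of these is minute 175, so quantification runs minute 175 to 175 + 40 = minute 215.
For data upload: quantification (finishes minute 215, plus 10-minute gap → minute 225); wash step (finishes minute 80). Taking the maximum gives a start of minute 225, and it finishes at 225 + 55 = minute 280.
All tasks are finished once the last one completes. Finish times: Lysis at 60, Wash step at 80, Staining at 145, Secondary incubation at 170, Quantification at 215, Data upload at 280. The latest is minute 280.

280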